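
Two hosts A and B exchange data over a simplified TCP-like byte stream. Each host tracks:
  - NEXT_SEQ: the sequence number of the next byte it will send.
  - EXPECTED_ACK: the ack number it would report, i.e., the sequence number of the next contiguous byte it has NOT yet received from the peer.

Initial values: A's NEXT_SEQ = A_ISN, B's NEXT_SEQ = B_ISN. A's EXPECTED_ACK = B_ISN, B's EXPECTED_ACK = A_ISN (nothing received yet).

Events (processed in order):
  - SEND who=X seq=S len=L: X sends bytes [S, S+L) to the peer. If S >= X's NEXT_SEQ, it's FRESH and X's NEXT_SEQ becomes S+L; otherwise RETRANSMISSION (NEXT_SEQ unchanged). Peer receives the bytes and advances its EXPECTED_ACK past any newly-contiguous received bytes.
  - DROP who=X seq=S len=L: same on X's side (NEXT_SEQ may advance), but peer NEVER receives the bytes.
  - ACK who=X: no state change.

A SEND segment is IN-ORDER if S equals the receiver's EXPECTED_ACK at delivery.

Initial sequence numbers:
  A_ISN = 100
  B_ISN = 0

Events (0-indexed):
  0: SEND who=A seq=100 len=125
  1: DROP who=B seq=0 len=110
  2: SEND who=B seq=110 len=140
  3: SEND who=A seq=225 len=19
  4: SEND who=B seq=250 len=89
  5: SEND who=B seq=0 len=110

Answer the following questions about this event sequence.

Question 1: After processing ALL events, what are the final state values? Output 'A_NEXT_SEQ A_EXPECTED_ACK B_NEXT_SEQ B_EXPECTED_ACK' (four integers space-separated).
Answer: 244 339 339 244

Derivation:
After event 0: A_seq=225 A_ack=0 B_seq=0 B_ack=225
After event 1: A_seq=225 A_ack=0 B_seq=110 B_ack=225
After event 2: A_seq=225 A_ack=0 B_seq=250 B_ack=225
After event 3: A_seq=244 A_ack=0 B_seq=250 B_ack=244
After event 4: A_seq=244 A_ack=0 B_seq=339 B_ack=244
After event 5: A_seq=244 A_ack=339 B_seq=339 B_ack=244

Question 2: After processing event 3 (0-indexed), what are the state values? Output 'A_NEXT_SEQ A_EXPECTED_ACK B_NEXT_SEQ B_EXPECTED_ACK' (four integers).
After event 0: A_seq=225 A_ack=0 B_seq=0 B_ack=225
After event 1: A_seq=225 A_ack=0 B_seq=110 B_ack=225
After event 2: A_seq=225 A_ack=0 B_seq=250 B_ack=225
After event 3: A_seq=244 A_ack=0 B_seq=250 B_ack=244

244 0 250 244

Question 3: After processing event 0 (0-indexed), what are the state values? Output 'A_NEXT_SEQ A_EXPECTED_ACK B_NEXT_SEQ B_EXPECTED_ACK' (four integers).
After event 0: A_seq=225 A_ack=0 B_seq=0 B_ack=225

225 0 0 225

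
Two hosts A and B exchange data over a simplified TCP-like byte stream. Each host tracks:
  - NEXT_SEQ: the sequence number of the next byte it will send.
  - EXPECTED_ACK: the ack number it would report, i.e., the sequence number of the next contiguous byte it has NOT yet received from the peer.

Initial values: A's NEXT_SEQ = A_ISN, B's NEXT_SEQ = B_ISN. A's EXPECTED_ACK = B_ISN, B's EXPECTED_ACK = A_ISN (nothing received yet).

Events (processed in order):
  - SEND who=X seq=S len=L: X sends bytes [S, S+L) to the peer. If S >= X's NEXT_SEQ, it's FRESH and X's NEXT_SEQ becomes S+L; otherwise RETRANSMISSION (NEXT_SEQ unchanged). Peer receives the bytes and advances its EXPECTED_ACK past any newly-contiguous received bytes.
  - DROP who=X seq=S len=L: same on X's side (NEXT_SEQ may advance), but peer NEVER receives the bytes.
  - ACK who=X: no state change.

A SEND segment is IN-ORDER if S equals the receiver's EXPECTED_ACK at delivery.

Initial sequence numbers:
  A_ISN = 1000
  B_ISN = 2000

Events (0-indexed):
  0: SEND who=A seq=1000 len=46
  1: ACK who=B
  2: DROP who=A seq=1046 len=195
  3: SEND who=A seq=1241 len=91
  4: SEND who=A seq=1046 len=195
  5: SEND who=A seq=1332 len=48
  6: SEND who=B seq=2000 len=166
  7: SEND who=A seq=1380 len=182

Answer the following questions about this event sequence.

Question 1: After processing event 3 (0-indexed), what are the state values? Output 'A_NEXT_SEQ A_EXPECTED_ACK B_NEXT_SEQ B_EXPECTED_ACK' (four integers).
After event 0: A_seq=1046 A_ack=2000 B_seq=2000 B_ack=1046
After event 1: A_seq=1046 A_ack=2000 B_seq=2000 B_ack=1046
After event 2: A_seq=1241 A_ack=2000 B_seq=2000 B_ack=1046
After event 3: A_seq=1332 A_ack=2000 B_seq=2000 B_ack=1046

1332 2000 2000 1046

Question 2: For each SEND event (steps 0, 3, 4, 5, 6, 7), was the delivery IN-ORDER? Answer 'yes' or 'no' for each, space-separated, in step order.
Answer: yes no yes yes yes yes

Derivation:
Step 0: SEND seq=1000 -> in-order
Step 3: SEND seq=1241 -> out-of-order
Step 4: SEND seq=1046 -> in-order
Step 5: SEND seq=1332 -> in-order
Step 6: SEND seq=2000 -> in-order
Step 7: SEND seq=1380 -> in-order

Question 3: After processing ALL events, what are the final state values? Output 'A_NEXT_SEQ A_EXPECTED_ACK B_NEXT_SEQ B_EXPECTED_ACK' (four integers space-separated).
Answer: 1562 2166 2166 1562

Derivation:
After event 0: A_seq=1046 A_ack=2000 B_seq=2000 B_ack=1046
After event 1: A_seq=1046 A_ack=2000 B_seq=2000 B_ack=1046
After event 2: A_seq=1241 A_ack=2000 B_seq=2000 B_ack=1046
After event 3: A_seq=1332 A_ack=2000 B_seq=2000 B_ack=1046
After event 4: A_seq=1332 A_ack=2000 B_seq=2000 B_ack=1332
After event 5: A_seq=1380 A_ack=2000 B_seq=2000 B_ack=1380
After event 6: A_seq=1380 A_ack=2166 B_seq=2166 B_ack=1380
After event 7: A_seq=1562 A_ack=2166 B_seq=2166 B_ack=1562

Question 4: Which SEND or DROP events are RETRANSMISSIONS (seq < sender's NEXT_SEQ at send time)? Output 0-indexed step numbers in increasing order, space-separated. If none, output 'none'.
Step 0: SEND seq=1000 -> fresh
Step 2: DROP seq=1046 -> fresh
Step 3: SEND seq=1241 -> fresh
Step 4: SEND seq=1046 -> retransmit
Step 5: SEND seq=1332 -> fresh
Step 6: SEND seq=2000 -> fresh
Step 7: SEND seq=1380 -> fresh

Answer: 4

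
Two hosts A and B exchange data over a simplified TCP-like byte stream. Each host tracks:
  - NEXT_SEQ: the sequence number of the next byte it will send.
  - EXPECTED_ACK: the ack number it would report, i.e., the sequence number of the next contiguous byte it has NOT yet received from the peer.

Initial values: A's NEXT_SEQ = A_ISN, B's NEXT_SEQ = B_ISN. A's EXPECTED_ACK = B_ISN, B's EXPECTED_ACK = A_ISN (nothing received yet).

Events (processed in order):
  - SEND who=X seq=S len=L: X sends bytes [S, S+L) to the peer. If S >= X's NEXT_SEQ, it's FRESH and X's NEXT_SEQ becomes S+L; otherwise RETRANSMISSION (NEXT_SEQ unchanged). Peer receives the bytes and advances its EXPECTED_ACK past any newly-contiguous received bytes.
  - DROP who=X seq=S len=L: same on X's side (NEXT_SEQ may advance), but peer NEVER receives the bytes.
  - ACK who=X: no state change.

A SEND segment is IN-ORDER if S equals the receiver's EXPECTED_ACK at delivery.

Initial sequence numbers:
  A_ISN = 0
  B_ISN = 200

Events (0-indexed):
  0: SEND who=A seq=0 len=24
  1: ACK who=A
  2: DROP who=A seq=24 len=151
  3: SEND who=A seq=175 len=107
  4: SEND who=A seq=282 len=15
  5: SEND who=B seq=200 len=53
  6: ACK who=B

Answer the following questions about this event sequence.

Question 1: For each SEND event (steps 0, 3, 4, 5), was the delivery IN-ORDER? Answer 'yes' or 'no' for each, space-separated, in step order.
Step 0: SEND seq=0 -> in-order
Step 3: SEND seq=175 -> out-of-order
Step 4: SEND seq=282 -> out-of-order
Step 5: SEND seq=200 -> in-order

Answer: yes no no yes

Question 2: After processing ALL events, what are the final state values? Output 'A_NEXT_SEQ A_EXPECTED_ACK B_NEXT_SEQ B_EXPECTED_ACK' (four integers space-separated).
After event 0: A_seq=24 A_ack=200 B_seq=200 B_ack=24
After event 1: A_seq=24 A_ack=200 B_seq=200 B_ack=24
After event 2: A_seq=175 A_ack=200 B_seq=200 B_ack=24
After event 3: A_seq=282 A_ack=200 B_seq=200 B_ack=24
After event 4: A_seq=297 A_ack=200 B_seq=200 B_ack=24
After event 5: A_seq=297 A_ack=253 B_seq=253 B_ack=24
After event 6: A_seq=297 A_ack=253 B_seq=253 B_ack=24

Answer: 297 253 253 24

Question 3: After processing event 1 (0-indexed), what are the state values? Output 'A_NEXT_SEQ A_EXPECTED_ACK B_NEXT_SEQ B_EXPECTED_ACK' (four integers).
After event 0: A_seq=24 A_ack=200 B_seq=200 B_ack=24
After event 1: A_seq=24 A_ack=200 B_seq=200 B_ack=24

24 200 200 24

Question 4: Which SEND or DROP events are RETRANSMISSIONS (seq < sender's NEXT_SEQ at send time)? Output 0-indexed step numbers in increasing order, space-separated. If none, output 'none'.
Step 0: SEND seq=0 -> fresh
Step 2: DROP seq=24 -> fresh
Step 3: SEND seq=175 -> fresh
Step 4: SEND seq=282 -> fresh
Step 5: SEND seq=200 -> fresh

Answer: none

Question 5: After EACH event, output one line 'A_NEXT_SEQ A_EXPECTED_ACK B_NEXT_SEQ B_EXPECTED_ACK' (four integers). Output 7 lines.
24 200 200 24
24 200 200 24
175 200 200 24
282 200 200 24
297 200 200 24
297 253 253 24
297 253 253 24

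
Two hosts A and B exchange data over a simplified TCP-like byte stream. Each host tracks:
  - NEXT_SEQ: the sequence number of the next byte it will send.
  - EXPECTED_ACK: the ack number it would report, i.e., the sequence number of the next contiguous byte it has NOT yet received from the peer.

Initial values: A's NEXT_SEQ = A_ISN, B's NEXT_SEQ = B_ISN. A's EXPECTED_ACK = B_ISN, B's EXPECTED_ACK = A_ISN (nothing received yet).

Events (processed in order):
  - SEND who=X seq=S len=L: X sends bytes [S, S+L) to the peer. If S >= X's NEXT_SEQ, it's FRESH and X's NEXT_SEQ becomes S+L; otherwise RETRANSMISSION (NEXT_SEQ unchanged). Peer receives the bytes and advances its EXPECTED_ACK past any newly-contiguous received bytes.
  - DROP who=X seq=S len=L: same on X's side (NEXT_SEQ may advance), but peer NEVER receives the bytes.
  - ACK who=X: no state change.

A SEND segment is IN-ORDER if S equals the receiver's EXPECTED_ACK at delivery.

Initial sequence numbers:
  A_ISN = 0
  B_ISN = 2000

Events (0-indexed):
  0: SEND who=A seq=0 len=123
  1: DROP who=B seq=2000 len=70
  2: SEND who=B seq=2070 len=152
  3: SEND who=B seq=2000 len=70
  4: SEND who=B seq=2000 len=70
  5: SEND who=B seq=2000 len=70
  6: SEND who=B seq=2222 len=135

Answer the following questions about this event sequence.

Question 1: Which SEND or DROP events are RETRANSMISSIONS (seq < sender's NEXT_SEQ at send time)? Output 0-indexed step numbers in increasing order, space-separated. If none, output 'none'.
Answer: 3 4 5

Derivation:
Step 0: SEND seq=0 -> fresh
Step 1: DROP seq=2000 -> fresh
Step 2: SEND seq=2070 -> fresh
Step 3: SEND seq=2000 -> retransmit
Step 4: SEND seq=2000 -> retransmit
Step 5: SEND seq=2000 -> retransmit
Step 6: SEND seq=2222 -> fresh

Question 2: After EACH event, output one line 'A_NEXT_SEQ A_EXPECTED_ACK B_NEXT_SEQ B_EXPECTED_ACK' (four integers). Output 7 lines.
123 2000 2000 123
123 2000 2070 123
123 2000 2222 123
123 2222 2222 123
123 2222 2222 123
123 2222 2222 123
123 2357 2357 123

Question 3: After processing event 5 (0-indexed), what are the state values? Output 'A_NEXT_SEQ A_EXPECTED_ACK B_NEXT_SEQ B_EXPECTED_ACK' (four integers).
After event 0: A_seq=123 A_ack=2000 B_seq=2000 B_ack=123
After event 1: A_seq=123 A_ack=2000 B_seq=2070 B_ack=123
After event 2: A_seq=123 A_ack=2000 B_seq=2222 B_ack=123
After event 3: A_seq=123 A_ack=2222 B_seq=2222 B_ack=123
After event 4: A_seq=123 A_ack=2222 B_seq=2222 B_ack=123
After event 5: A_seq=123 A_ack=2222 B_seq=2222 B_ack=123

123 2222 2222 123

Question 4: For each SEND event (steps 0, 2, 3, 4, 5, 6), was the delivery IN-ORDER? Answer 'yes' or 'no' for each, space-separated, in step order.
Answer: yes no yes no no yes

Derivation:
Step 0: SEND seq=0 -> in-order
Step 2: SEND seq=2070 -> out-of-order
Step 3: SEND seq=2000 -> in-order
Step 4: SEND seq=2000 -> out-of-order
Step 5: SEND seq=2000 -> out-of-order
Step 6: SEND seq=2222 -> in-order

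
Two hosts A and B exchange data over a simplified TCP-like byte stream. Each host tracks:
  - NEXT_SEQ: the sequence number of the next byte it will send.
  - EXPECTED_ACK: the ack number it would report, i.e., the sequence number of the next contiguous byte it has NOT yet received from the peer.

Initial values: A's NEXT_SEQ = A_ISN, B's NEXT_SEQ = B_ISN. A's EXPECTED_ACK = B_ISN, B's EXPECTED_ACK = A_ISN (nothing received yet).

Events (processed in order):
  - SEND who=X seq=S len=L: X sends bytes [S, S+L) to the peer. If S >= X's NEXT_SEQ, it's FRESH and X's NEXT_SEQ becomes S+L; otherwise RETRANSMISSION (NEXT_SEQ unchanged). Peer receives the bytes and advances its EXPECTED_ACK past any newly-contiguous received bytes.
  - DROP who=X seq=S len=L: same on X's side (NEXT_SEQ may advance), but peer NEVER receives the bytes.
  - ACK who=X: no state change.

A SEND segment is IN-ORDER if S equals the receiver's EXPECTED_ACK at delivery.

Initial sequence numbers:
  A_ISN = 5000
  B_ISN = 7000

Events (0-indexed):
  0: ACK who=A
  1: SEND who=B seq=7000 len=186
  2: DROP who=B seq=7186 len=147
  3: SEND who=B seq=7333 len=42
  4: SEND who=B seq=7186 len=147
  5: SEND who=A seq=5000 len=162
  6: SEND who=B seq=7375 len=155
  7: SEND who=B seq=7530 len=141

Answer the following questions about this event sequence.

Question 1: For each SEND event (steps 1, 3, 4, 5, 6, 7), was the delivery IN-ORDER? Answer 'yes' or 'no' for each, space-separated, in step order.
Step 1: SEND seq=7000 -> in-order
Step 3: SEND seq=7333 -> out-of-order
Step 4: SEND seq=7186 -> in-order
Step 5: SEND seq=5000 -> in-order
Step 6: SEND seq=7375 -> in-order
Step 7: SEND seq=7530 -> in-order

Answer: yes no yes yes yes yes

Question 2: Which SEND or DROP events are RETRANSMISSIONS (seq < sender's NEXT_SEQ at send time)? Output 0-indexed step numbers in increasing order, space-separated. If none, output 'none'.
Step 1: SEND seq=7000 -> fresh
Step 2: DROP seq=7186 -> fresh
Step 3: SEND seq=7333 -> fresh
Step 4: SEND seq=7186 -> retransmit
Step 5: SEND seq=5000 -> fresh
Step 6: SEND seq=7375 -> fresh
Step 7: SEND seq=7530 -> fresh

Answer: 4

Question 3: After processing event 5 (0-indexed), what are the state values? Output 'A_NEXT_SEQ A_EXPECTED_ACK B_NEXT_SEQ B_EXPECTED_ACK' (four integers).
After event 0: A_seq=5000 A_ack=7000 B_seq=7000 B_ack=5000
After event 1: A_seq=5000 A_ack=7186 B_seq=7186 B_ack=5000
After event 2: A_seq=5000 A_ack=7186 B_seq=7333 B_ack=5000
After event 3: A_seq=5000 A_ack=7186 B_seq=7375 B_ack=5000
After event 4: A_seq=5000 A_ack=7375 B_seq=7375 B_ack=5000
After event 5: A_seq=5162 A_ack=7375 B_seq=7375 B_ack=5162

5162 7375 7375 5162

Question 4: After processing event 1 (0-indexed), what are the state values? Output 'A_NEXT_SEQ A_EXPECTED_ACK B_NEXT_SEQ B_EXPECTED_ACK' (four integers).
After event 0: A_seq=5000 A_ack=7000 B_seq=7000 B_ack=5000
After event 1: A_seq=5000 A_ack=7186 B_seq=7186 B_ack=5000

5000 7186 7186 5000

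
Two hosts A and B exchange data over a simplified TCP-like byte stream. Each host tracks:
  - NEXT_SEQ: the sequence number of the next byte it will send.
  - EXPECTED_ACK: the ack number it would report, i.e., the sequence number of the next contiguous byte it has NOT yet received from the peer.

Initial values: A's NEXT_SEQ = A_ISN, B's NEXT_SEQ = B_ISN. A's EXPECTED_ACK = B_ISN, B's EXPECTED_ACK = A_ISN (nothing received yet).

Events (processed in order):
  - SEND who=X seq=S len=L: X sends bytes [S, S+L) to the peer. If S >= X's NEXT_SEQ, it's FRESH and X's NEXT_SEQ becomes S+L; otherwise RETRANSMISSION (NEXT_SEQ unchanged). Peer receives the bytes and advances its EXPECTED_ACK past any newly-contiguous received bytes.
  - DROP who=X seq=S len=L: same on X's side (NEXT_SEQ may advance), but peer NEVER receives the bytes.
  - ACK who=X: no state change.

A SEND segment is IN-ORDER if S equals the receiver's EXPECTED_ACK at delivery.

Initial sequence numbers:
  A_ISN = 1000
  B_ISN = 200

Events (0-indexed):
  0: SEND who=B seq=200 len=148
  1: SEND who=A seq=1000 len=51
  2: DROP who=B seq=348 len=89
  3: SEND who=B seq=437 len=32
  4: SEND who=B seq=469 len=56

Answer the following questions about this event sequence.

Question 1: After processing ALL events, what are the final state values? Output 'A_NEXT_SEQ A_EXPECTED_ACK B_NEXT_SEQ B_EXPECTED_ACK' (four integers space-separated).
Answer: 1051 348 525 1051

Derivation:
After event 0: A_seq=1000 A_ack=348 B_seq=348 B_ack=1000
After event 1: A_seq=1051 A_ack=348 B_seq=348 B_ack=1051
After event 2: A_seq=1051 A_ack=348 B_seq=437 B_ack=1051
After event 3: A_seq=1051 A_ack=348 B_seq=469 B_ack=1051
After event 4: A_seq=1051 A_ack=348 B_seq=525 B_ack=1051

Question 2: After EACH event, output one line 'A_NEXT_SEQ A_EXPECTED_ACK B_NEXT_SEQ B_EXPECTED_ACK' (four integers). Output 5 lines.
1000 348 348 1000
1051 348 348 1051
1051 348 437 1051
1051 348 469 1051
1051 348 525 1051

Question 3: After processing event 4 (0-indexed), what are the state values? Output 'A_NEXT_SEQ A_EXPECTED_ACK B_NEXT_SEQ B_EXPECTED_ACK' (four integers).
After event 0: A_seq=1000 A_ack=348 B_seq=348 B_ack=1000
After event 1: A_seq=1051 A_ack=348 B_seq=348 B_ack=1051
After event 2: A_seq=1051 A_ack=348 B_seq=437 B_ack=1051
After event 3: A_seq=1051 A_ack=348 B_seq=469 B_ack=1051
After event 4: A_seq=1051 A_ack=348 B_seq=525 B_ack=1051

1051 348 525 1051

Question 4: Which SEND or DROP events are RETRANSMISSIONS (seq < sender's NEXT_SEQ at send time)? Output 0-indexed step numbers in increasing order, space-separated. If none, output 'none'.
Step 0: SEND seq=200 -> fresh
Step 1: SEND seq=1000 -> fresh
Step 2: DROP seq=348 -> fresh
Step 3: SEND seq=437 -> fresh
Step 4: SEND seq=469 -> fresh

Answer: none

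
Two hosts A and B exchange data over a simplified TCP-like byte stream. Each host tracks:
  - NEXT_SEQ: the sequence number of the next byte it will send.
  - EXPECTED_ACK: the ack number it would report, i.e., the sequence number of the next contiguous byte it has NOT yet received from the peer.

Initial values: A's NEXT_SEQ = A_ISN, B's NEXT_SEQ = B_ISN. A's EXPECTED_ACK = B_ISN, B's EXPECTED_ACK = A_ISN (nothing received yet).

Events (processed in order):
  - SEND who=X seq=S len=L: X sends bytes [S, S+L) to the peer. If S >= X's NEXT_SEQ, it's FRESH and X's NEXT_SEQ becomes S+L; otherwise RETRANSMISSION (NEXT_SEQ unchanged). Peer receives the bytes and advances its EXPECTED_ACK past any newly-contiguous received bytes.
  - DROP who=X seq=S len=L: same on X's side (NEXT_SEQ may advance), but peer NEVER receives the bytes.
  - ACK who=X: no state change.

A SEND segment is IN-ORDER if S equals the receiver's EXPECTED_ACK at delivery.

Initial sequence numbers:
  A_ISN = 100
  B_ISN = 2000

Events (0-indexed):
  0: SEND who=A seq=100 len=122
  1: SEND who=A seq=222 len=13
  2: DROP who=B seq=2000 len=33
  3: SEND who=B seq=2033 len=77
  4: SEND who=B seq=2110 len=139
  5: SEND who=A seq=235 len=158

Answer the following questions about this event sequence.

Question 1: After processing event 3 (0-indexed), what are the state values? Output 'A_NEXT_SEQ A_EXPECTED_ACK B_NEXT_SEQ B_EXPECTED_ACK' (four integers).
After event 0: A_seq=222 A_ack=2000 B_seq=2000 B_ack=222
After event 1: A_seq=235 A_ack=2000 B_seq=2000 B_ack=235
After event 2: A_seq=235 A_ack=2000 B_seq=2033 B_ack=235
After event 3: A_seq=235 A_ack=2000 B_seq=2110 B_ack=235

235 2000 2110 235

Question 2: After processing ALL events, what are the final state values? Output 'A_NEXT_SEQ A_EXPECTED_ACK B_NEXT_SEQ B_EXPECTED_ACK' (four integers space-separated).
Answer: 393 2000 2249 393

Derivation:
After event 0: A_seq=222 A_ack=2000 B_seq=2000 B_ack=222
After event 1: A_seq=235 A_ack=2000 B_seq=2000 B_ack=235
After event 2: A_seq=235 A_ack=2000 B_seq=2033 B_ack=235
After event 3: A_seq=235 A_ack=2000 B_seq=2110 B_ack=235
After event 4: A_seq=235 A_ack=2000 B_seq=2249 B_ack=235
After event 5: A_seq=393 A_ack=2000 B_seq=2249 B_ack=393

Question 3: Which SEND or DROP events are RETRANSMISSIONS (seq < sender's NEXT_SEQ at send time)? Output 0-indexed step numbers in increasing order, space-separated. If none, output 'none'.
Step 0: SEND seq=100 -> fresh
Step 1: SEND seq=222 -> fresh
Step 2: DROP seq=2000 -> fresh
Step 3: SEND seq=2033 -> fresh
Step 4: SEND seq=2110 -> fresh
Step 5: SEND seq=235 -> fresh

Answer: none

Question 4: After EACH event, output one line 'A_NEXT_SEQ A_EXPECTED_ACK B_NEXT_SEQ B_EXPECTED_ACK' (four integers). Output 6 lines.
222 2000 2000 222
235 2000 2000 235
235 2000 2033 235
235 2000 2110 235
235 2000 2249 235
393 2000 2249 393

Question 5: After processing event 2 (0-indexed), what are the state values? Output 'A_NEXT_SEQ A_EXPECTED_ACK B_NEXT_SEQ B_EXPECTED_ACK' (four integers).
After event 0: A_seq=222 A_ack=2000 B_seq=2000 B_ack=222
After event 1: A_seq=235 A_ack=2000 B_seq=2000 B_ack=235
After event 2: A_seq=235 A_ack=2000 B_seq=2033 B_ack=235

235 2000 2033 235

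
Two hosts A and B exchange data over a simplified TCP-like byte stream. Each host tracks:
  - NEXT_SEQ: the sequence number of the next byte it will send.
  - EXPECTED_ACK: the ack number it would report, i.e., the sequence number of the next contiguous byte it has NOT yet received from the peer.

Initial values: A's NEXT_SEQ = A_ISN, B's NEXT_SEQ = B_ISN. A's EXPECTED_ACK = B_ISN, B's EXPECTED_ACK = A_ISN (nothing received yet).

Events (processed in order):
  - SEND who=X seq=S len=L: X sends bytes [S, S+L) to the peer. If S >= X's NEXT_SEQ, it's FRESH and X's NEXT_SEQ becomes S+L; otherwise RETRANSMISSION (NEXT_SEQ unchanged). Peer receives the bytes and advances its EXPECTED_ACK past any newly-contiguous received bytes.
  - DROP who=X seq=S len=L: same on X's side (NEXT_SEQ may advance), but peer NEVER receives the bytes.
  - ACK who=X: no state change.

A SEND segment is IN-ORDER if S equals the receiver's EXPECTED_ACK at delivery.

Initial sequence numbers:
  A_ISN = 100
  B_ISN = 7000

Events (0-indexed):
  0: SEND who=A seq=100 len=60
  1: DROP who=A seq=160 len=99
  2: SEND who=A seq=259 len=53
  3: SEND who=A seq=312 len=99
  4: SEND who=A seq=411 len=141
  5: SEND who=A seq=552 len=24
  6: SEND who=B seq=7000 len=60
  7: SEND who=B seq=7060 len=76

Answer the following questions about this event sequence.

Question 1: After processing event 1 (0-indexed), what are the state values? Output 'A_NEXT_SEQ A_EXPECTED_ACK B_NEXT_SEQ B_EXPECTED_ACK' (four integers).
After event 0: A_seq=160 A_ack=7000 B_seq=7000 B_ack=160
After event 1: A_seq=259 A_ack=7000 B_seq=7000 B_ack=160

259 7000 7000 160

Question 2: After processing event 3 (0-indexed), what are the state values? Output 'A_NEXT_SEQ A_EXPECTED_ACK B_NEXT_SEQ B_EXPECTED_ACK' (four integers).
After event 0: A_seq=160 A_ack=7000 B_seq=7000 B_ack=160
After event 1: A_seq=259 A_ack=7000 B_seq=7000 B_ack=160
After event 2: A_seq=312 A_ack=7000 B_seq=7000 B_ack=160
After event 3: A_seq=411 A_ack=7000 B_seq=7000 B_ack=160

411 7000 7000 160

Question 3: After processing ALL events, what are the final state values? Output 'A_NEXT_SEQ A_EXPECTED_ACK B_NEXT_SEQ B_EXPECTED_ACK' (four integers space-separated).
After event 0: A_seq=160 A_ack=7000 B_seq=7000 B_ack=160
After event 1: A_seq=259 A_ack=7000 B_seq=7000 B_ack=160
After event 2: A_seq=312 A_ack=7000 B_seq=7000 B_ack=160
After event 3: A_seq=411 A_ack=7000 B_seq=7000 B_ack=160
After event 4: A_seq=552 A_ack=7000 B_seq=7000 B_ack=160
After event 5: A_seq=576 A_ack=7000 B_seq=7000 B_ack=160
After event 6: A_seq=576 A_ack=7060 B_seq=7060 B_ack=160
After event 7: A_seq=576 A_ack=7136 B_seq=7136 B_ack=160

Answer: 576 7136 7136 160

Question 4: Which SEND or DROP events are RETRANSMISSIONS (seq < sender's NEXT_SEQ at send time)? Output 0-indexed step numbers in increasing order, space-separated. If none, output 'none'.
Answer: none

Derivation:
Step 0: SEND seq=100 -> fresh
Step 1: DROP seq=160 -> fresh
Step 2: SEND seq=259 -> fresh
Step 3: SEND seq=312 -> fresh
Step 4: SEND seq=411 -> fresh
Step 5: SEND seq=552 -> fresh
Step 6: SEND seq=7000 -> fresh
Step 7: SEND seq=7060 -> fresh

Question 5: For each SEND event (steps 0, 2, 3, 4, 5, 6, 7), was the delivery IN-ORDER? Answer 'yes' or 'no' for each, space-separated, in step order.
Answer: yes no no no no yes yes

Derivation:
Step 0: SEND seq=100 -> in-order
Step 2: SEND seq=259 -> out-of-order
Step 3: SEND seq=312 -> out-of-order
Step 4: SEND seq=411 -> out-of-order
Step 5: SEND seq=552 -> out-of-order
Step 6: SEND seq=7000 -> in-order
Step 7: SEND seq=7060 -> in-order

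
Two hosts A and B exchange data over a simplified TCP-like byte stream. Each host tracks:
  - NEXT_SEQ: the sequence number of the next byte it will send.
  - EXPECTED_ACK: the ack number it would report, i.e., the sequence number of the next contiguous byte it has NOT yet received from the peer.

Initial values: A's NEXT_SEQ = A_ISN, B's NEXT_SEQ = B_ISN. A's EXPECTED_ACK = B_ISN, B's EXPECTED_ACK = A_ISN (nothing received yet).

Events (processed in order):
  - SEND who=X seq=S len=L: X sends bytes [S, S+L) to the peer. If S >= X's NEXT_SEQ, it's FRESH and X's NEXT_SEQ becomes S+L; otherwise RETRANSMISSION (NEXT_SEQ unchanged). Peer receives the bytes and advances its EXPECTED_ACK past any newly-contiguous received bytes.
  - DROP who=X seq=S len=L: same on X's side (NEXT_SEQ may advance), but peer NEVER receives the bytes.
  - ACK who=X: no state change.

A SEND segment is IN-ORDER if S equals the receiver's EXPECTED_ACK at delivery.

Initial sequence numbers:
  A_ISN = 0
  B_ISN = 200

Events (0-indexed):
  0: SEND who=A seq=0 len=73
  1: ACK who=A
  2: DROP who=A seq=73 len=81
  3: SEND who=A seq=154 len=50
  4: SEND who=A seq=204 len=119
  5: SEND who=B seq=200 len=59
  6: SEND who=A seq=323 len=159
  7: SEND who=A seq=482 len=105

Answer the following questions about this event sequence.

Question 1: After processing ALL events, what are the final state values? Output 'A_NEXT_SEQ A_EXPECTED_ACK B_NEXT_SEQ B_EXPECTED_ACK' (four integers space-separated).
Answer: 587 259 259 73

Derivation:
After event 0: A_seq=73 A_ack=200 B_seq=200 B_ack=73
After event 1: A_seq=73 A_ack=200 B_seq=200 B_ack=73
After event 2: A_seq=154 A_ack=200 B_seq=200 B_ack=73
After event 3: A_seq=204 A_ack=200 B_seq=200 B_ack=73
After event 4: A_seq=323 A_ack=200 B_seq=200 B_ack=73
After event 5: A_seq=323 A_ack=259 B_seq=259 B_ack=73
After event 6: A_seq=482 A_ack=259 B_seq=259 B_ack=73
After event 7: A_seq=587 A_ack=259 B_seq=259 B_ack=73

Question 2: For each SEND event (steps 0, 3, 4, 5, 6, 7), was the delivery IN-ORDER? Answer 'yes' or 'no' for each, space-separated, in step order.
Step 0: SEND seq=0 -> in-order
Step 3: SEND seq=154 -> out-of-order
Step 4: SEND seq=204 -> out-of-order
Step 5: SEND seq=200 -> in-order
Step 6: SEND seq=323 -> out-of-order
Step 7: SEND seq=482 -> out-of-order

Answer: yes no no yes no no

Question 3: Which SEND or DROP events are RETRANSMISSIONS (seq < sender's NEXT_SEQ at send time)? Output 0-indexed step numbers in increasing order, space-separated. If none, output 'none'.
Step 0: SEND seq=0 -> fresh
Step 2: DROP seq=73 -> fresh
Step 3: SEND seq=154 -> fresh
Step 4: SEND seq=204 -> fresh
Step 5: SEND seq=200 -> fresh
Step 6: SEND seq=323 -> fresh
Step 7: SEND seq=482 -> fresh

Answer: none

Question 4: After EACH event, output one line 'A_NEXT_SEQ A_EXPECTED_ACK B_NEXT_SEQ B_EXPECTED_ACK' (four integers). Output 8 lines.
73 200 200 73
73 200 200 73
154 200 200 73
204 200 200 73
323 200 200 73
323 259 259 73
482 259 259 73
587 259 259 73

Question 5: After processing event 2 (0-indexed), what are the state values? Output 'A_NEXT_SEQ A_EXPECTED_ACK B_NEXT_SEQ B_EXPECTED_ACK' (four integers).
After event 0: A_seq=73 A_ack=200 B_seq=200 B_ack=73
After event 1: A_seq=73 A_ack=200 B_seq=200 B_ack=73
After event 2: A_seq=154 A_ack=200 B_seq=200 B_ack=73

154 200 200 73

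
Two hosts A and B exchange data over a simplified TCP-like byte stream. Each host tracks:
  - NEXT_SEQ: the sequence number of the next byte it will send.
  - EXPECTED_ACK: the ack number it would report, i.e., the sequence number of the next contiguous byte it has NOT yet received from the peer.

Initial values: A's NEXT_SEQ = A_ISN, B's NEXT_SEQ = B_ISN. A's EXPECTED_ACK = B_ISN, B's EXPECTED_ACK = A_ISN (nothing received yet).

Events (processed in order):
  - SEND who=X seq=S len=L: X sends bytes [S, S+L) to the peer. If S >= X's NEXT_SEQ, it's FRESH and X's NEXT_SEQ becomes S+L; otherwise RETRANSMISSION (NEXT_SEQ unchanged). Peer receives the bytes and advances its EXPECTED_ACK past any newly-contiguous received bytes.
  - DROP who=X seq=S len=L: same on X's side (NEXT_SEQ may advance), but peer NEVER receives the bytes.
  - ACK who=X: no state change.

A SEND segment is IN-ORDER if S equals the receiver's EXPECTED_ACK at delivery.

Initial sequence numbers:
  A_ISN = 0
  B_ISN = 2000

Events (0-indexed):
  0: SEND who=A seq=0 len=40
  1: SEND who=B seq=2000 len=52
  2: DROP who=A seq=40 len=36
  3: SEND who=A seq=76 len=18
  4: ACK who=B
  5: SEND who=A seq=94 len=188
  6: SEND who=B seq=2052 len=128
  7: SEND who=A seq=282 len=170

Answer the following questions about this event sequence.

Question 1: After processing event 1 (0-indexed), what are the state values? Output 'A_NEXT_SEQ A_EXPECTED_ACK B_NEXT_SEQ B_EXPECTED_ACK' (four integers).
After event 0: A_seq=40 A_ack=2000 B_seq=2000 B_ack=40
After event 1: A_seq=40 A_ack=2052 B_seq=2052 B_ack=40

40 2052 2052 40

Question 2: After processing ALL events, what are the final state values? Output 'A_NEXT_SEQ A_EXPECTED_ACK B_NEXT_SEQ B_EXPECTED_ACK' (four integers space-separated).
Answer: 452 2180 2180 40

Derivation:
After event 0: A_seq=40 A_ack=2000 B_seq=2000 B_ack=40
After event 1: A_seq=40 A_ack=2052 B_seq=2052 B_ack=40
After event 2: A_seq=76 A_ack=2052 B_seq=2052 B_ack=40
After event 3: A_seq=94 A_ack=2052 B_seq=2052 B_ack=40
After event 4: A_seq=94 A_ack=2052 B_seq=2052 B_ack=40
After event 5: A_seq=282 A_ack=2052 B_seq=2052 B_ack=40
After event 6: A_seq=282 A_ack=2180 B_seq=2180 B_ack=40
After event 7: A_seq=452 A_ack=2180 B_seq=2180 B_ack=40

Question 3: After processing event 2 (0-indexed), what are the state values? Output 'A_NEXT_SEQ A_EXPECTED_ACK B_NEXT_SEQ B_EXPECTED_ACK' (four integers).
After event 0: A_seq=40 A_ack=2000 B_seq=2000 B_ack=40
After event 1: A_seq=40 A_ack=2052 B_seq=2052 B_ack=40
After event 2: A_seq=76 A_ack=2052 B_seq=2052 B_ack=40

76 2052 2052 40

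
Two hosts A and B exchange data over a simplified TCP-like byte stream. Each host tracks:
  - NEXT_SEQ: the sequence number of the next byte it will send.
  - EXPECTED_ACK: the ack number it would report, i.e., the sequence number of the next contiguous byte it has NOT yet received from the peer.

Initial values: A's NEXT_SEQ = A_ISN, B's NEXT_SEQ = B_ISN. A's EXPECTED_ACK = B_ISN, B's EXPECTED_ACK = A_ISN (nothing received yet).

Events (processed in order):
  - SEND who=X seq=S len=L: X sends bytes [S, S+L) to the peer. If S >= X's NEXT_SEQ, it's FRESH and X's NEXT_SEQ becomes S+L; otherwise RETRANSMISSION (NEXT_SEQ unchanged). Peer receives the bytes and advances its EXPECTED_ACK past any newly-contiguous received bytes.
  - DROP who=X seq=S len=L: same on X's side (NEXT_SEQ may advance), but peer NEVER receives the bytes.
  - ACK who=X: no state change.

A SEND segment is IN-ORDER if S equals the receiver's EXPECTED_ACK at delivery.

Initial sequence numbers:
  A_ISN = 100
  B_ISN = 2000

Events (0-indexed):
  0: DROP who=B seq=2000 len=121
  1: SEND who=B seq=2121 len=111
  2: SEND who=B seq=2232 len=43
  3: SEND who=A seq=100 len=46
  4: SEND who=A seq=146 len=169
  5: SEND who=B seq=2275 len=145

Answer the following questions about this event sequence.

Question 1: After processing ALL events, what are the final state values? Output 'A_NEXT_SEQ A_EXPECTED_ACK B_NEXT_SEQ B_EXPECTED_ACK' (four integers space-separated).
After event 0: A_seq=100 A_ack=2000 B_seq=2121 B_ack=100
After event 1: A_seq=100 A_ack=2000 B_seq=2232 B_ack=100
After event 2: A_seq=100 A_ack=2000 B_seq=2275 B_ack=100
After event 3: A_seq=146 A_ack=2000 B_seq=2275 B_ack=146
After event 4: A_seq=315 A_ack=2000 B_seq=2275 B_ack=315
After event 5: A_seq=315 A_ack=2000 B_seq=2420 B_ack=315

Answer: 315 2000 2420 315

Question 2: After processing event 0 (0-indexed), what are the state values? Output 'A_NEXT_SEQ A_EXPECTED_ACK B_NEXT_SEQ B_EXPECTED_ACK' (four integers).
After event 0: A_seq=100 A_ack=2000 B_seq=2121 B_ack=100

100 2000 2121 100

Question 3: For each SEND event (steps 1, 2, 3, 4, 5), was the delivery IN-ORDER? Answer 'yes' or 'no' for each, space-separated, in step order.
Answer: no no yes yes no

Derivation:
Step 1: SEND seq=2121 -> out-of-order
Step 2: SEND seq=2232 -> out-of-order
Step 3: SEND seq=100 -> in-order
Step 4: SEND seq=146 -> in-order
Step 5: SEND seq=2275 -> out-of-order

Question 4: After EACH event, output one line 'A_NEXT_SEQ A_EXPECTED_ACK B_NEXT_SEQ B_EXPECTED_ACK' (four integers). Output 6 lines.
100 2000 2121 100
100 2000 2232 100
100 2000 2275 100
146 2000 2275 146
315 2000 2275 315
315 2000 2420 315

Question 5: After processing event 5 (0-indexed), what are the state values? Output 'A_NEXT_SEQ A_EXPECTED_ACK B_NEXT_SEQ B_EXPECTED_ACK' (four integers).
After event 0: A_seq=100 A_ack=2000 B_seq=2121 B_ack=100
After event 1: A_seq=100 A_ack=2000 B_seq=2232 B_ack=100
After event 2: A_seq=100 A_ack=2000 B_seq=2275 B_ack=100
After event 3: A_seq=146 A_ack=2000 B_seq=2275 B_ack=146
After event 4: A_seq=315 A_ack=2000 B_seq=2275 B_ack=315
After event 5: A_seq=315 A_ack=2000 B_seq=2420 B_ack=315

315 2000 2420 315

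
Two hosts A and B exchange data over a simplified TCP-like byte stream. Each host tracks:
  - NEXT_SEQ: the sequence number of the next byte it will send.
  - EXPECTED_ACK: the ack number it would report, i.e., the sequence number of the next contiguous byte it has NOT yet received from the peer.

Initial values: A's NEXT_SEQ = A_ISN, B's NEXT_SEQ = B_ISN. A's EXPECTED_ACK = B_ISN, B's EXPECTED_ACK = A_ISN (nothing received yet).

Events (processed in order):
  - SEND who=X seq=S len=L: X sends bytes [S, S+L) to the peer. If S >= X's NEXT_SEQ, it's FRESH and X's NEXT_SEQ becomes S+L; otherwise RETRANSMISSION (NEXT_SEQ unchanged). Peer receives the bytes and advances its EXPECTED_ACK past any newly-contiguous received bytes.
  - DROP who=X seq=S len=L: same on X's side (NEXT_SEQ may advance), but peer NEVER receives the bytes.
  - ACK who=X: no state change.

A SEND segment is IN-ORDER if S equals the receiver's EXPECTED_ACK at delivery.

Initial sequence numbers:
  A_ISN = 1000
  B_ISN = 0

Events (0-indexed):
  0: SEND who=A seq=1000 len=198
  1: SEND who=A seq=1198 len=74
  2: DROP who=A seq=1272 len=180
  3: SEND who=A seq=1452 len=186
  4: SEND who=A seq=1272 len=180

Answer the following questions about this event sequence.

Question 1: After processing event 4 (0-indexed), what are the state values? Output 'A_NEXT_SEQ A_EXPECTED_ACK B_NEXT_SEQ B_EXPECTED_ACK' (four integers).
After event 0: A_seq=1198 A_ack=0 B_seq=0 B_ack=1198
After event 1: A_seq=1272 A_ack=0 B_seq=0 B_ack=1272
After event 2: A_seq=1452 A_ack=0 B_seq=0 B_ack=1272
After event 3: A_seq=1638 A_ack=0 B_seq=0 B_ack=1272
After event 4: A_seq=1638 A_ack=0 B_seq=0 B_ack=1638

1638 0 0 1638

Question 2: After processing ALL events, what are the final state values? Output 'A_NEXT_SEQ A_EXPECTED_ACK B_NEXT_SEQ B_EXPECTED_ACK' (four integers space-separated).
After event 0: A_seq=1198 A_ack=0 B_seq=0 B_ack=1198
After event 1: A_seq=1272 A_ack=0 B_seq=0 B_ack=1272
After event 2: A_seq=1452 A_ack=0 B_seq=0 B_ack=1272
After event 3: A_seq=1638 A_ack=0 B_seq=0 B_ack=1272
After event 4: A_seq=1638 A_ack=0 B_seq=0 B_ack=1638

Answer: 1638 0 0 1638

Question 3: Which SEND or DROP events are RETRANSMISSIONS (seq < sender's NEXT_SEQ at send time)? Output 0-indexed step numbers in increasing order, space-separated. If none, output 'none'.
Step 0: SEND seq=1000 -> fresh
Step 1: SEND seq=1198 -> fresh
Step 2: DROP seq=1272 -> fresh
Step 3: SEND seq=1452 -> fresh
Step 4: SEND seq=1272 -> retransmit

Answer: 4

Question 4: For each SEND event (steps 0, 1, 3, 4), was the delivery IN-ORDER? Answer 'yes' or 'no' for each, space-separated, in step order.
Answer: yes yes no yes

Derivation:
Step 0: SEND seq=1000 -> in-order
Step 1: SEND seq=1198 -> in-order
Step 3: SEND seq=1452 -> out-of-order
Step 4: SEND seq=1272 -> in-order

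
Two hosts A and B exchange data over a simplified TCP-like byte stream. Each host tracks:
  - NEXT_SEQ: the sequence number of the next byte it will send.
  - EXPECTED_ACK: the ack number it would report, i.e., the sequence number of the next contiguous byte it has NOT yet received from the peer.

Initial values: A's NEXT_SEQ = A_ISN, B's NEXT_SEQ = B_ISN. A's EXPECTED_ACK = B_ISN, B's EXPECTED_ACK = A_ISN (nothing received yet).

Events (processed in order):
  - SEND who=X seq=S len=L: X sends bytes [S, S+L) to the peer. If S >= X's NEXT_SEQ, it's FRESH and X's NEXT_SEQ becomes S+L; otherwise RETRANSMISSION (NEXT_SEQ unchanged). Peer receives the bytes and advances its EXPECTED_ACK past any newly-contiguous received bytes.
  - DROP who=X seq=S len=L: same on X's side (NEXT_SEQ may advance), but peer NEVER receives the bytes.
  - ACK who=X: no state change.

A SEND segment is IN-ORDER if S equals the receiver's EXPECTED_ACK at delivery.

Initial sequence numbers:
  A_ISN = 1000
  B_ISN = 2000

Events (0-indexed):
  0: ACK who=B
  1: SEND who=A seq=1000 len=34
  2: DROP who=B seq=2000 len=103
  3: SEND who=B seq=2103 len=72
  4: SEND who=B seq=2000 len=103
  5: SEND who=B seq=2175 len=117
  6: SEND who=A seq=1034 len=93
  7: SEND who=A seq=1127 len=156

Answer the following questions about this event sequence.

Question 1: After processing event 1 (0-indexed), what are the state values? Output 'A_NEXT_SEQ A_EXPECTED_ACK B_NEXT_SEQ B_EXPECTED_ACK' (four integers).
After event 0: A_seq=1000 A_ack=2000 B_seq=2000 B_ack=1000
After event 1: A_seq=1034 A_ack=2000 B_seq=2000 B_ack=1034

1034 2000 2000 1034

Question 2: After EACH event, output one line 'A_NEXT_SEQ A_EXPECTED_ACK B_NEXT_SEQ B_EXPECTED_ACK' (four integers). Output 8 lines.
1000 2000 2000 1000
1034 2000 2000 1034
1034 2000 2103 1034
1034 2000 2175 1034
1034 2175 2175 1034
1034 2292 2292 1034
1127 2292 2292 1127
1283 2292 2292 1283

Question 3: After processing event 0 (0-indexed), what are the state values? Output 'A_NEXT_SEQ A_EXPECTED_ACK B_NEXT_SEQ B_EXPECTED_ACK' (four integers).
After event 0: A_seq=1000 A_ack=2000 B_seq=2000 B_ack=1000

1000 2000 2000 1000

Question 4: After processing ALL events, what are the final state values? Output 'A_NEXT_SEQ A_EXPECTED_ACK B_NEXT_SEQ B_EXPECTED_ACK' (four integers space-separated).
Answer: 1283 2292 2292 1283

Derivation:
After event 0: A_seq=1000 A_ack=2000 B_seq=2000 B_ack=1000
After event 1: A_seq=1034 A_ack=2000 B_seq=2000 B_ack=1034
After event 2: A_seq=1034 A_ack=2000 B_seq=2103 B_ack=1034
After event 3: A_seq=1034 A_ack=2000 B_seq=2175 B_ack=1034
After event 4: A_seq=1034 A_ack=2175 B_seq=2175 B_ack=1034
After event 5: A_seq=1034 A_ack=2292 B_seq=2292 B_ack=1034
After event 6: A_seq=1127 A_ack=2292 B_seq=2292 B_ack=1127
After event 7: A_seq=1283 A_ack=2292 B_seq=2292 B_ack=1283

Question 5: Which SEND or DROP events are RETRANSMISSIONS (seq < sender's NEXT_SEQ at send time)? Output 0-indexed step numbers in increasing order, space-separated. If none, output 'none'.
Step 1: SEND seq=1000 -> fresh
Step 2: DROP seq=2000 -> fresh
Step 3: SEND seq=2103 -> fresh
Step 4: SEND seq=2000 -> retransmit
Step 5: SEND seq=2175 -> fresh
Step 6: SEND seq=1034 -> fresh
Step 7: SEND seq=1127 -> fresh

Answer: 4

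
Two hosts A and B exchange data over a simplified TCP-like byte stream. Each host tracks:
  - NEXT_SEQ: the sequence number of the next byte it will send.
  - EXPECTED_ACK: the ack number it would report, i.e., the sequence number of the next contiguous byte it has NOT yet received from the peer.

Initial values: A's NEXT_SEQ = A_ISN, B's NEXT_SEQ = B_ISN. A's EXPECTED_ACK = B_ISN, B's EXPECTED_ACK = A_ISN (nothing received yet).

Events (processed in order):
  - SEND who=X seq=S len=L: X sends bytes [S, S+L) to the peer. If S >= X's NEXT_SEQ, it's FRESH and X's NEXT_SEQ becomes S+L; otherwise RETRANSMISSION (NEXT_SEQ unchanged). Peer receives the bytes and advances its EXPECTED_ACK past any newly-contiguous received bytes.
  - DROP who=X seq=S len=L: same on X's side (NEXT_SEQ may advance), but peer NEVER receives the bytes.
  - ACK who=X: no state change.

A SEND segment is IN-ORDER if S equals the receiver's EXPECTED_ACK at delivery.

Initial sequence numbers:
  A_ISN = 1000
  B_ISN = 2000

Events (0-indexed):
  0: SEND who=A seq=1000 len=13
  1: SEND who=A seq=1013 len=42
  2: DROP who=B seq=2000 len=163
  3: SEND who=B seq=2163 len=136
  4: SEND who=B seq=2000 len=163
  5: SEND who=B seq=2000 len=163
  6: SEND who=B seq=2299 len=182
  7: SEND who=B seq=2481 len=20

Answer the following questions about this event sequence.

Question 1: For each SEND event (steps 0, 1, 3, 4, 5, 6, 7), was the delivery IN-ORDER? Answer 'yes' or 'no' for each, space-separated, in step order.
Answer: yes yes no yes no yes yes

Derivation:
Step 0: SEND seq=1000 -> in-order
Step 1: SEND seq=1013 -> in-order
Step 3: SEND seq=2163 -> out-of-order
Step 4: SEND seq=2000 -> in-order
Step 5: SEND seq=2000 -> out-of-order
Step 6: SEND seq=2299 -> in-order
Step 7: SEND seq=2481 -> in-order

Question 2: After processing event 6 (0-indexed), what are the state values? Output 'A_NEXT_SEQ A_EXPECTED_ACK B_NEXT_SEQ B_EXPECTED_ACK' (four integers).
After event 0: A_seq=1013 A_ack=2000 B_seq=2000 B_ack=1013
After event 1: A_seq=1055 A_ack=2000 B_seq=2000 B_ack=1055
After event 2: A_seq=1055 A_ack=2000 B_seq=2163 B_ack=1055
After event 3: A_seq=1055 A_ack=2000 B_seq=2299 B_ack=1055
After event 4: A_seq=1055 A_ack=2299 B_seq=2299 B_ack=1055
After event 5: A_seq=1055 A_ack=2299 B_seq=2299 B_ack=1055
After event 6: A_seq=1055 A_ack=2481 B_seq=2481 B_ack=1055

1055 2481 2481 1055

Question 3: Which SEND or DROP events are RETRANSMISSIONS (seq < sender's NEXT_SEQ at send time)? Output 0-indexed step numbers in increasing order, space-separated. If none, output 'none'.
Answer: 4 5

Derivation:
Step 0: SEND seq=1000 -> fresh
Step 1: SEND seq=1013 -> fresh
Step 2: DROP seq=2000 -> fresh
Step 3: SEND seq=2163 -> fresh
Step 4: SEND seq=2000 -> retransmit
Step 5: SEND seq=2000 -> retransmit
Step 6: SEND seq=2299 -> fresh
Step 7: SEND seq=2481 -> fresh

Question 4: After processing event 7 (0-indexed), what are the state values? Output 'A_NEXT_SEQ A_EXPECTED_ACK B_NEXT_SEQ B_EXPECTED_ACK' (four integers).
After event 0: A_seq=1013 A_ack=2000 B_seq=2000 B_ack=1013
After event 1: A_seq=1055 A_ack=2000 B_seq=2000 B_ack=1055
After event 2: A_seq=1055 A_ack=2000 B_seq=2163 B_ack=1055
After event 3: A_seq=1055 A_ack=2000 B_seq=2299 B_ack=1055
After event 4: A_seq=1055 A_ack=2299 B_seq=2299 B_ack=1055
After event 5: A_seq=1055 A_ack=2299 B_seq=2299 B_ack=1055
After event 6: A_seq=1055 A_ack=2481 B_seq=2481 B_ack=1055
After event 7: A_seq=1055 A_ack=2501 B_seq=2501 B_ack=1055

1055 2501 2501 1055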